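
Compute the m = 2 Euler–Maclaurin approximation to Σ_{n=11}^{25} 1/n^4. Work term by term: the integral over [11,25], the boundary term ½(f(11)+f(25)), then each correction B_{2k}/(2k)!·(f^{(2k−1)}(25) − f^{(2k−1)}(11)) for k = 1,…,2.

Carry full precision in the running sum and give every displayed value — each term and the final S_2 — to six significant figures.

S_2 ≈ 0.000266563

Integral: ∫_11^25 1/x^4 dx = 0.000229105.
½[f(11) + f(25)] = ½[6.83013e-05 + 2.56000e-06] = 3.54307e-05.
Running total after boundary: 0.000264536.
Order-1 term: 1/12 · (-4.09600e-07 − (-2.48369e-05)) = 2.03560e-06.
After k=1: 0.000266571.
Order-2 term: −1/720 · (-1.96608e-08 − (-6.15790e-06)) = -8.52533e-09.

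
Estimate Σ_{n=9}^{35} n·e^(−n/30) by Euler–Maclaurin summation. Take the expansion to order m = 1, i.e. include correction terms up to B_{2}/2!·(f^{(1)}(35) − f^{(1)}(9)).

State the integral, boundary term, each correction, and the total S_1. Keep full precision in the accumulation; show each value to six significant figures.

The integral term ∫_9^35 x·e^(−x/30) dx = 259.521.
Endpoint term: (f(9) + f(35))/2 = (6.66736 + 10.8991)/2 = 8.78324.
So far: 268.304.
Correction k=1: B_{2}/2! · (f^{(1)}(35) − f^{(1)}(9)) = 1/12 · (-0.0519005 − 0.518573) = -0.0475394.

S_1 ≈ 268.257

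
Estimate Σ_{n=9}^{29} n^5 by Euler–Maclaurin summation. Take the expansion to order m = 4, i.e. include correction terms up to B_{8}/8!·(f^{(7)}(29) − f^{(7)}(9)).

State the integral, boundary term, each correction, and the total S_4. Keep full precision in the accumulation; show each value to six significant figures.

S_4 ≈ 1.09626e+08

∫_9^29 x^5 dx evaluates to 9.90486e+07.
Boundary: ½(f(9) + f(29)) = ½(59049.0 + 2.05111e+07) = 1.02851e+07.
Integral + boundary = 1.09334e+08.
Order-1 term: 1/12 · (3.53640e+06 − 32805.0) = 291967.
Partial sum through k=1: 1.09626e+08.
Order-2 term: −1/720 · (50460.0 − 4860.00) = -63.3333.
Partial sum through k=2: 1.09626e+08.
Order-3 term: 1/30240 · (120.000 − 120.000) = 0.00000.
Partial sum through k=3: 1.09626e+08.
Order-4 term: −1/1209600 · (0.00000 − 0.00000) = 0.00000.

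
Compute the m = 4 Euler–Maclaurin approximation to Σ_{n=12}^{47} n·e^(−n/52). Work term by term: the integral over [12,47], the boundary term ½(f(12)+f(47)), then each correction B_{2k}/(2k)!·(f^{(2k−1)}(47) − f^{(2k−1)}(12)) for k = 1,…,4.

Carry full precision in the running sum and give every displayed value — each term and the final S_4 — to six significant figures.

∫_12^47 x·e^(−x/52) dx evaluates to 557.189.
Boundary: ½(f(12) + f(47)) = ½(9.52707 + 19.0354) = 14.2812.
Integral + boundary = 571.470.
Order-1 term: 1/12 · (0.0389432 − 0.610710) = -0.0476472.
After k=1: 571.422.
Order-2 term: −1/720 · (0.000313965 − 0.000813075) = 6.93209e-07.
After k=2: 571.422.
Order-3 term: 1/30240 · (2.26896e-07 − 5.17861e-07) = -9.62185e-12.
After k=3: 571.422.
Order-4 term: −1/1209600 · (1.24882e-10 − 2.71830e-10) = 1.21485e-16.

S_4 ≈ 571.422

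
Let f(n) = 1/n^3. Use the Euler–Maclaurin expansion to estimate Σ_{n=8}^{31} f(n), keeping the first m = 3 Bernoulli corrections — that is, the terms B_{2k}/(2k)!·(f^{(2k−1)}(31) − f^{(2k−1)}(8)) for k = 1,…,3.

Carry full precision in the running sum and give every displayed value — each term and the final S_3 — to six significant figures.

The integral term ∫_8^31 1/x^3 dx = 0.00729221.
Boundary: ½(f(8) + f(31)) = ½(0.00195312 + 3.35672e-05) = 0.000993346.
So far: 0.00828555.
Correction k=1: B_{2}/2! · (f^{(1)}(31) − f^{(1)}(8)) = 1/12 · (-3.24844e-06 − (-0.000732422)) = 6.07645e-05.
Running total after k=1: 0.00834632.
Correction k=2: B_{4}/4! · (f^{(3)}(31) − f^{(3)}(8)) = −1/720 · (-6.76054e-08 − (-0.000228882)) = -3.17798e-07.
Running total after k=2: 0.00834600.
Correction k=3: B_{6}/6! · (f^{(5)}(31) − f^{(5)}(8)) = 1/30240 · (-2.95466e-09 − (-0.000150204)) = 4.96696e-09.

S_3 ≈ 0.00834601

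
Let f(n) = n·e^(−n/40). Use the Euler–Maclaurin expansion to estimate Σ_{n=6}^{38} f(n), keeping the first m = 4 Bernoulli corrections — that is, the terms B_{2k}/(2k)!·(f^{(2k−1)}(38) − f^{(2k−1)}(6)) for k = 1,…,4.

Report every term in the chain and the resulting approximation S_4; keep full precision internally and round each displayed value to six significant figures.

∫_6^38 x·e^(−x/40) dx evaluates to 377.071.
½[f(6) + f(38)] = ½[5.16425 + 14.6962] = 9.93020.
So far: 387.001.
Correction k=1: B_{2}/2! · (f^{(1)}(38) − f^{(1)}(6)) = 1/12 · (0.0193371 − 0.731602) = -0.0593554.
Running total after k=1: 386.942.
Correction k=2: B_{4}/4! · (f^{(3)}(38) − f^{(3)}(6)) = −1/720 · (0.000495512 − 0.00153314) = 1.44114e-06.
Running total after k=2: 386.942.
Correction k=3: B_{6}/6! · (f^{(5)}(38) − f^{(5)}(6)) = 1/30240 · (6.11836e-07 − 1.63064e-06) = -3.36905e-11.
Running total after k=3: 386.942.
Correction k=4: B_{8}/8! · (f^{(7)}(38) − f^{(7)}(6)) = −1/1209600 · (5.71236e-10 − 1.43942e-09) = 7.17742e-16.

S_4 ≈ 386.942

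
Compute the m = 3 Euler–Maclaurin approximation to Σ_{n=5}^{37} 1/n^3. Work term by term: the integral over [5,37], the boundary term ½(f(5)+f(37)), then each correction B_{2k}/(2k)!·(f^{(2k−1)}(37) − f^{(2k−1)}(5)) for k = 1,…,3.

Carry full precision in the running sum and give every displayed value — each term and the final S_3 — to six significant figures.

∫_5^37 1/x^3 dx evaluates to 0.0196348.
Endpoint term: (f(5) + f(37))/2 = (0.00800000 + 1.97422e-05)/2 = 0.00400987.
Running total after boundary: 0.0236446.
Correction k=1: B_{2}/2! · (f^{(1)}(37) − f^{(1)}(5)) = 1/12 · (-1.60072e-06 − (-0.00480000)) = 0.000399867.
Running total after k=1: 0.0240445.
Correction k=2: B_{4}/4! · (f^{(3)}(37) − f^{(3)}(5)) = −1/720 · (-2.33852e-08 − (-0.00384000)) = -5.33330e-06.
Running total after k=2: 0.0240392.
Correction k=3: B_{6}/6! · (f^{(5)}(37) − f^{(5)}(5)) = 1/30240 · (-7.17442e-10 − (-0.00645120)) = 2.13333e-07.

S_3 ≈ 0.0240394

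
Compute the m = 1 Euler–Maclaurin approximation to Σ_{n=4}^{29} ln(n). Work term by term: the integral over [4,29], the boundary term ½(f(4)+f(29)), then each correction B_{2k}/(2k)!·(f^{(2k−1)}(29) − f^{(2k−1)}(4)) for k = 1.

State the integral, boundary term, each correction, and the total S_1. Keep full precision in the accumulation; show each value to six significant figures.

S_1 ≈ 69.4652

Integral: ∫_4^29 ln(x) dx = 67.1064.
Boundary: ½(f(4) + f(29)) = ½(1.38629 + 3.36730) = 2.37680.
Running total after boundary: 69.4832.
k=1: B_{2}/(2)! × [f^{(1)}(29) − f^{(1)}(4)] = 1/12 × (0.0344828 − 0.250000) = -0.0179598.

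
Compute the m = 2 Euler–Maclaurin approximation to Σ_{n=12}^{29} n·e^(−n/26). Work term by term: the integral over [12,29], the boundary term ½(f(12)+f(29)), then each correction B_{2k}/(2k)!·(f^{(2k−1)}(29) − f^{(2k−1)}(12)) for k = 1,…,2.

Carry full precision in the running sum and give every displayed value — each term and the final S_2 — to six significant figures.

S_2 ≈ 162.514

Integral: ∫_12^29 x·e^(−x/26) dx = 154.011.
½[f(12) + f(29)] = ½[7.56376 + 9.50589] = 8.53482.
Integral + boundary = 162.546.
k=1: B_{2}/(2)! × [f^{(1)}(29) − f^{(1)}(12)] = 1/12 × (-0.0378218 − 0.339399) = -0.0314351.
Running total after k=1: 162.514.
k=2: B_{4}/(4)! × [f^{(3)}(29) − f^{(3)}(12)] = −1/720 × (0.000913841 − 0.00236690) = 2.01814e-06.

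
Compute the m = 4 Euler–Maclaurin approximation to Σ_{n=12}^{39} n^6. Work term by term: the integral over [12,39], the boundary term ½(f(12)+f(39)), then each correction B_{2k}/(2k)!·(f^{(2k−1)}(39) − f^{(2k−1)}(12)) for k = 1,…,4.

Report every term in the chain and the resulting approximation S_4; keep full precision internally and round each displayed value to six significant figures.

∫_12^39 x^6 dx evaluates to 1.95993e+10.
½[f(12) + f(39)] = ½[2.98598e+06 + 3.51874e+09] = 1.76086e+09.
Running total after boundary: 2.13602e+10.
Order-1 term: 1/12 · (5.41345e+08 − 1.49299e+06) = 4.49877e+07.
After k=1: 2.14052e+10.
Order-2 term: −1/720 · (7.11828e+06 − 207360) = -9598.50.
After k=2: 2.14052e+10.
Order-3 term: 1/30240 · (28080.0 − 8640.00) = 0.642857.
After k=3: 2.14052e+10.
Order-4 term: −1/1209600 · (0.00000 − 0.00000) = 0.00000.

S_4 ≈ 2.14052e+10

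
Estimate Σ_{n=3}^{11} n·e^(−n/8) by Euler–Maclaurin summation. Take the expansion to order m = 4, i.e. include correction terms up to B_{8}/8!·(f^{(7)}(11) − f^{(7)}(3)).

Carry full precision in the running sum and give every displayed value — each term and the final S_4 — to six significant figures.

S_4 ≈ 24.4277

∫_3^11 x·e^(−x/8) dx evaluates to 22.0498.
Endpoint term: (f(3) + f(11))/2 = (2.06187 + 2.78124)/2 = 2.42155.
Integral + boundary = 24.4714.
Order-1 term: 1/12 · (-0.0948148 − 0.429556) = -0.0436976.
Partial sum through k=1: 24.4277.
Order-2 term: −1/720 · (0.00641976 − 0.0281896) = 3.02359e-05.
Partial sum through k=2: 24.4277.
Order-3 term: 1/30240 · (0.000223766 − 0.000776053) = -1.82635e-08.
Partial sum through k=3: 24.4277.
Order-4 term: −1/1209600 · (5.42535e-06 − 1.73694e-05) = 9.87440e-12.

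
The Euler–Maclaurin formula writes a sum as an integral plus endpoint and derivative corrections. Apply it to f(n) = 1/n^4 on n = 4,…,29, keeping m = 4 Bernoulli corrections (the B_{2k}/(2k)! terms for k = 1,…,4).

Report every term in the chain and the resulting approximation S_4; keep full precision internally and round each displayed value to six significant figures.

The integral term ∫_4^29 1/x^4 dx = 0.00519467.
Endpoint term: (f(4) + f(29))/2 = (0.00390625 + 1.41387e-06)/2 = 0.00195383.
Running total after boundary: 0.00714850.
k=1: B_{2}/(2)! × [f^{(1)}(29) − f^{(1)}(4)] = 1/12 × (-1.95016e-07 − (-0.00390625)) = 0.000325505.
Running total after k=1: 0.00747400.
k=2: B_{4}/(4)! × [f^{(3)}(29) − f^{(3)}(4)] = −1/720 × (-6.95657e-09 − (-0.00732422)) = -1.01725e-05.
Running total after k=2: 0.00746383.
k=3: B_{6}/(6)! × [f^{(5)}(29) − f^{(5)}(4)] = 1/30240 × (-4.63220e-10 − (-0.0256348)) = 8.47710e-07.
Running total after k=3: 0.00746468.
k=4: B_{8}/(8)! × [f^{(7)}(29) − f^{(7)}(4)] = −1/1209600 × (-4.95717e-11 − (-0.144196)) = -1.19209e-07.

S_4 ≈ 0.00746456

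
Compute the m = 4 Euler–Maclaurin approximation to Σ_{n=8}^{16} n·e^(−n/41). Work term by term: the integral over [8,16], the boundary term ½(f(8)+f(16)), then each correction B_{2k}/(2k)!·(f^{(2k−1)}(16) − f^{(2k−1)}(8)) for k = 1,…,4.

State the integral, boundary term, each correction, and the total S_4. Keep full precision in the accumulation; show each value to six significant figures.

S_4 ≈ 79.6625

The integral term ∫_8^16 x·e^(−x/41) dx = 70.9772.
Boundary: ½(f(8) + f(16)) = ½(6.58187 + 10.8303) = 8.70607.
Integral + boundary = 79.6833.
Order-1 term: 1/12 · (0.412739 − 0.662201) = -0.0207885.
Partial sum through k=1: 79.6625.
Order-2 term: −1/720 · (0.00105088 − 0.00137280) = 4.47111e-07.
Partial sum through k=2: 79.6625.
Order-3 term: 1/30240 · (1.10424e-06 − 1.39896e-06) = -9.74631e-12.
Partial sum through k=3: 79.6625.
Order-4 term: −1/1209600 · (9.41893e-10 − 1.17863e-09) = 1.95714e-16.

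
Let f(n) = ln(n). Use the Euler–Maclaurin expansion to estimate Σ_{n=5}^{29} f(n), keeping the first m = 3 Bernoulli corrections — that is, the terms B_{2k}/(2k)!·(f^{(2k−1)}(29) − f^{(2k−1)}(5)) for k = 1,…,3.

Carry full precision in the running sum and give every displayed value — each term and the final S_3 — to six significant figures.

∫_5^29 ln(x) dx evaluates to 65.6044.
Boundary: ½(f(5) + f(29)) = ½(1.60944 + 3.36730) = 2.48837.
Integral + boundary = 68.0928.
Order-1 term: 1/12 · (0.0344828 − 0.200000) = -0.0137931.
Running total after k=1: 68.0790.
Order-2 term: −1/720 · (8.20042e-05 − 0.0160000) = 2.21083e-05.
Running total after k=2: 68.0790.
Order-3 term: 1/30240 · (1.17010e-06 − 0.00768000) = -2.53930e-07.

S_3 ≈ 68.0790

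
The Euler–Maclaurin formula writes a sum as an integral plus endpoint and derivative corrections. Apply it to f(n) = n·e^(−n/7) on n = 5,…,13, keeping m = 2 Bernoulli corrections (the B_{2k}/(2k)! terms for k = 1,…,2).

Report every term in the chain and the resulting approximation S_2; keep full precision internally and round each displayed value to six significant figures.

Integral: ∫_5^13 x·e^(−x/7) dx = 19.2650.
Boundary: ½(f(5) + f(13)) = ½(2.44771 + 2.02953) = 2.23862.
Running total after boundary: 21.5036.
k=1: B_{2}/(2)! × [f^{(1)}(13) − f^{(1)}(5)] = 1/12 × (-0.133815 − 0.139869) = -0.0228070.
After k=1: 21.4808.
k=2: B_{4}/(4)! × [f^{(3)}(13) − f^{(3)}(5)] = −1/720 × (0.00364124 − 0.0228358) = 2.66591e-05.

S_2 ≈ 21.4808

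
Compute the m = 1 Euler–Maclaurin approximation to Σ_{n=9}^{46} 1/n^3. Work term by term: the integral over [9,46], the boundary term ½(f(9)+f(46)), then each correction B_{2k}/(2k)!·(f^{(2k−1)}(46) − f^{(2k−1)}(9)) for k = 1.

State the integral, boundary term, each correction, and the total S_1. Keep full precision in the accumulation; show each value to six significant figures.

The integral term ∫_9^46 1/x^3 dx = 0.00593654.
Boundary: ½(f(9) + f(46)) = ½(0.00137174 + 1.02737e-05) = 0.000691008.
Integral + boundary = 0.00662755.
k=1: B_{2}/(2)! × [f^{(1)}(46) − f^{(1)}(9)] = 1/12 × (-6.70023e-07 − (-0.000457247)) = 3.80481e-05.

S_1 ≈ 0.00666560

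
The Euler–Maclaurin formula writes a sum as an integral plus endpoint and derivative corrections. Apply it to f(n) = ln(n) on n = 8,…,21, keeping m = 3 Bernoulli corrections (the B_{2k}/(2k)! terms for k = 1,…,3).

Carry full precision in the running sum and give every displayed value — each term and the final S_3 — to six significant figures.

Integral: ∫_8^21 ln(x) dx = 34.2994.
½[f(8) + f(21)] = ½[2.07944 + 3.04452] = 2.56198.
Integral + boundary = 36.8614.
Correction k=1: B_{2}/2! · (f^{(1)}(21) − f^{(1)}(8)) = 1/12 · (0.0476190 − 0.125000) = -0.00644841.
Partial sum through k=1: 36.8550.
Correction k=2: B_{4}/4! · (f^{(3)}(21) − f^{(3)}(8)) = −1/720 · (0.000215959 − 0.00390625) = 5.12540e-06.
Partial sum through k=2: 36.8550.
Correction k=3: B_{6}/6! · (f^{(5)}(21) − f^{(5)}(8)) = 1/30240 · (5.87645e-06 − 0.000732422) = -2.40260e-08.

S_3 ≈ 36.8550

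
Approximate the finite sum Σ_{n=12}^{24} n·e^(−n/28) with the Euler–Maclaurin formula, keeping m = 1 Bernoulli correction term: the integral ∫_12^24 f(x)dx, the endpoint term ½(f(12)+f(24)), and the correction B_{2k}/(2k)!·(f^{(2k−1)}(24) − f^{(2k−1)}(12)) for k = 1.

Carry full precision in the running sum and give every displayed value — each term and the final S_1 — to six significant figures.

S_1 ≈ 120.700

The integral term ∫_12^24 x·e^(−x/28) dx = 111.725.
Boundary: ½(f(12) + f(24)) = ½(7.81727 + 10.1849) = 9.00111.
Integral + boundary = 120.726.
k=1: B_{2}/(2)! × [f^{(1)}(24) − f^{(1)}(12)] = 1/12 × (0.0606247 − 0.372251) = -0.0259688.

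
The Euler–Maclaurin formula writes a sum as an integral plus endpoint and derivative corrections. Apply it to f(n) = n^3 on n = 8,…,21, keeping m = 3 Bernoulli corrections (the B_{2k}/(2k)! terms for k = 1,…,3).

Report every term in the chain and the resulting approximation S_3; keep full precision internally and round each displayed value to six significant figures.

Integral: ∫_8^21 x^3 dx = 47596.2.
½[f(8) + f(21)] = ½[512.000 + 9261.00] = 4886.50.
So far: 52482.8.
Order-1 term: 1/12 · (1323.00 − 192.000) = 94.2500.
Partial sum through k=1: 52577.0.
Order-2 term: −1/720 · (6.00000 − 6.00000) = 0.00000.
Partial sum through k=2: 52577.0.
Order-3 term: 1/30240 · (0.00000 − 0.00000) = 0.00000.

S_3 ≈ 52577.0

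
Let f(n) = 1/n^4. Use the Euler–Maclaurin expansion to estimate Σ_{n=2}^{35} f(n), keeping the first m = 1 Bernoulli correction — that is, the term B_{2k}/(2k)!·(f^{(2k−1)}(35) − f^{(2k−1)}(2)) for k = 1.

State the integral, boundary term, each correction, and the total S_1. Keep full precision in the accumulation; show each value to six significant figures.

Integral: ∫_2^35 1/x^4 dx = 0.0416589.
Boundary: ½(f(2) + f(35)) = ½(0.0625000 + 6.66389e-07) = 0.0312503.
Integral + boundary = 0.0729092.
Order-1 term: 1/12 · (-7.61587e-08 − (-0.125000)) = 0.0104167.

S_1 ≈ 0.0833259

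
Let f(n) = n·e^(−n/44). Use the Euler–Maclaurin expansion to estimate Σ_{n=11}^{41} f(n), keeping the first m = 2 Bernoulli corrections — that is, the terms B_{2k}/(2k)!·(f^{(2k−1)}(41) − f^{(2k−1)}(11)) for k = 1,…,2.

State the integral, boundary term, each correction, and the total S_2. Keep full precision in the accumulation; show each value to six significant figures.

The integral term ∫_11^41 x·e^(−x/44) dx = 411.748.
Boundary: ½(f(11) + f(41)) = ½(8.56681 + 16.1473) = 12.3571.
Integral + boundary = 424.105.
Correction k=1: B_{2}/2! · (f^{(1)}(41) − f^{(1)}(11)) = 1/12 · (0.0268525 − 0.584101) = -0.0464373.
After k=1: 424.058.
Correction k=2: B_{4}/4! · (f^{(3)}(41) − f^{(3)}(11)) = −1/720 · (0.000420727 − 0.00110625) = 9.52118e-07.

S_2 ≈ 424.058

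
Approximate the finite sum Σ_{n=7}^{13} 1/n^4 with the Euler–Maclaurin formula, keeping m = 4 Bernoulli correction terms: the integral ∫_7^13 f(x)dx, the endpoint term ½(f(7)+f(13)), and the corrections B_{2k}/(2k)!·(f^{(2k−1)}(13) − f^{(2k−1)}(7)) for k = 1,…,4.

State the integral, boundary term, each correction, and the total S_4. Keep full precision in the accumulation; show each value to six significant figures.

Integral: ∫_7^13 1/x^4 dx = 0.000820095.
½[f(7) + f(13)] = ½[0.000416493 + 3.50128e-05] = 0.000225753.
Running total after boundary: 0.00104585.
k=1: B_{2}/(2)! × [f^{(1)}(13) − f^{(1)}(7)] = 1/12 × (-1.07732e-05 − (-0.000237996)) = 1.89352e-05.
After k=1: 0.00106478.
k=2: B_{4}/(4)! × [f^{(3)}(13) − f^{(3)}(7)] = −1/720 × (-1.91240e-06 − (-0.000145712)) = -1.99722e-07.
After k=2: 0.00106458.
k=3: B_{6}/(6)! × [f^{(5)}(13) − f^{(5)}(7)] = 1/30240 × (-6.33693e-07 − (-0.000166528)) = 5.48592e-09.
After k=3: 0.00106459.
k=4: B_{8}/(8)! × [f^{(7)}(13) − f^{(7)}(7)] = −1/1209600 × (-3.37470e-07 − (-0.000305868)) = -2.52588e-10.

S_4 ≈ 0.00106459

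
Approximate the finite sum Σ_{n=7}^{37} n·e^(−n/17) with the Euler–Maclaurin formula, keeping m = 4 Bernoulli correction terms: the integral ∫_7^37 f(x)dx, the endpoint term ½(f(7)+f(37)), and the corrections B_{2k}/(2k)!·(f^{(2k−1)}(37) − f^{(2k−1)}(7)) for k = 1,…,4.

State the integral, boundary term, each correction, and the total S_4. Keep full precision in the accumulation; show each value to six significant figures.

Integral: ∫_7^37 x·e^(−x/17) dx = 166.153.
½[f(7) + f(37)] = ½[4.63736 + 4.19732] = 4.41734.
Integral + boundary = 170.570.
Order-1 term: 1/12 · (-0.133460 − 0.389694) = -0.0435962.
After k=1: 170.527.
Order-2 term: −1/720 · (0.000323260 − 0.00593306) = 7.79139e-06.
After k=2: 170.527.
Order-3 term: 1/30240 · (3.83502e-06 − 3.63934e-05) = -1.07667e-09.
After k=3: 170.527.
Order-4 term: −1/1209600 · (2.26695e-08 − 1.80821e-07) = 1.30747e-13.

S_4 ≈ 170.527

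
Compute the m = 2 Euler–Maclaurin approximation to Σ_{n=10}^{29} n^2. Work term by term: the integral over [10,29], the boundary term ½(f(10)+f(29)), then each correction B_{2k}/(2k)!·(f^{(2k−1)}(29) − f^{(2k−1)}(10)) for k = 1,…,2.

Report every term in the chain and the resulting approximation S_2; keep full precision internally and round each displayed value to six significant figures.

Integral: ∫_10^29 x^2 dx = 7796.33.
½[f(10) + f(29)] = ½[100.000 + 841.000] = 470.500.
Integral + boundary = 8266.83.
Correction k=1: B_{2}/2! · (f^{(1)}(29) − f^{(1)}(10)) = 1/12 · (58.0000 − 20.0000) = 3.16667.
After k=1: 8270.00.
Correction k=2: B_{4}/4! · (f^{(3)}(29) − f^{(3)}(10)) = −1/720 · (0.00000 − 0.00000) = 0.00000.

S_2 ≈ 8270.00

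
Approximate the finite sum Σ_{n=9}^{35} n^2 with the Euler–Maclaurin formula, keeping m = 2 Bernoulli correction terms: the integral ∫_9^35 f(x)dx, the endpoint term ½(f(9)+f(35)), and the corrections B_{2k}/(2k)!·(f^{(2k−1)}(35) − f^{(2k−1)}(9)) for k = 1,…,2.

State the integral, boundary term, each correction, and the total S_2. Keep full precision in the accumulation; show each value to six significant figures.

The integral term ∫_9^35 x^2 dx = 14048.7.
Boundary: ½(f(9) + f(35)) = ½(81.0000 + 1225.00) = 653.000.
Running total after boundary: 14701.7.
k=1: B_{2}/(2)! × [f^{(1)}(35) − f^{(1)}(9)] = 1/12 × (70.0000 − 18.0000) = 4.33333.
After k=1: 14706.0.
k=2: B_{4}/(4)! × [f^{(3)}(35) − f^{(3)}(9)] = −1/720 × (0.00000 − 0.00000) = 0.00000.

S_2 ≈ 14706.0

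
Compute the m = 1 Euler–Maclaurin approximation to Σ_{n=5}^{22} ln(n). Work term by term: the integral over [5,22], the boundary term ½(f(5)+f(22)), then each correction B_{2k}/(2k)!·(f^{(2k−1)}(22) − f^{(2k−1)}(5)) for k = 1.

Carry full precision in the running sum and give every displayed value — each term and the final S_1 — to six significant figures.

∫_5^22 ln(x) dx evaluates to 42.9557.
Endpoint term: (f(5) + f(22))/2 = (1.60944 + 3.09104)/2 = 2.35024.
Integral + boundary = 45.3060.
k=1: B_{2}/(2)! × [f^{(1)}(22) − f^{(1)}(5)] = 1/12 × (0.0454545 − 0.200000) = -0.0128788.

S_1 ≈ 45.2931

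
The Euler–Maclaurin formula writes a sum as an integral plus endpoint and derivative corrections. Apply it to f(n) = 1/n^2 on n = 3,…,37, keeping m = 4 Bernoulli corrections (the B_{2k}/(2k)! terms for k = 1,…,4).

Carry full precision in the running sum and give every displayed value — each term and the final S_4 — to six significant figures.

The integral term ∫_3^37 1/x^2 dx = 0.306306.
½[f(3) + f(37)] = ½[0.111111 + 0.000730460] = 0.0559208.
So far: 0.362227.
Correction k=1: B_{2}/2! · (f^{(1)}(37) − f^{(1)}(3)) = 1/12 · (-3.94843e-05 − (-0.0740741)) = 0.00616955.
After k=1: 0.368397.
Correction k=2: B_{4}/4! · (f^{(3)}(37) − f^{(3)}(3)) = −1/720 · (-3.46101e-07 − (-0.0987654)) = -0.000137174.
After k=2: 0.368259.
Correction k=3: B_{6}/6! · (f^{(5)}(37) − f^{(5)}(3)) = 1/30240 · (-7.58439e-09 − (-0.329218)) = 1.08868e-05.
After k=3: 0.368270.
Correction k=4: B_{8}/8! · (f^{(7)}(37) − f^{(7)}(3)) = −1/1209600 · (-3.10245e-10 − (-2.04847)) = -1.69351e-06.

S_4 ≈ 0.368269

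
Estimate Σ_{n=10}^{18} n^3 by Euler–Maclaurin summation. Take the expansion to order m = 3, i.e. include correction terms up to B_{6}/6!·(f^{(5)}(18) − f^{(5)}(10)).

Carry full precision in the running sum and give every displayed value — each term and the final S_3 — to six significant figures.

S_3 ≈ 27216.0

The integral term ∫_10^18 x^3 dx = 23744.0.
Boundary: ½(f(10) + f(18)) = ½(1000.00 + 5832.00) = 3416.00.
So far: 27160.0.
k=1: B_{2}/(2)! × [f^{(1)}(18) − f^{(1)}(10)] = 1/12 × (972.000 − 300.000) = 56.0000.
After k=1: 27216.0.
k=2: B_{4}/(4)! × [f^{(3)}(18) − f^{(3)}(10)] = −1/720 × (6.00000 − 6.00000) = 0.00000.
After k=2: 27216.0.
k=3: B_{6}/(6)! × [f^{(5)}(18) − f^{(5)}(10)] = 1/30240 × (0.00000 − 0.00000) = 0.00000.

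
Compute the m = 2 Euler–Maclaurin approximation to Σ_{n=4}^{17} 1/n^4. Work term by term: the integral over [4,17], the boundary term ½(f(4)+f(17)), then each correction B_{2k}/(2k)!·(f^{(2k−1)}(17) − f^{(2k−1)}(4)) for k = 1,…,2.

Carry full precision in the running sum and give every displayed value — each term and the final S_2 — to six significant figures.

The integral term ∫_4^17 1/x^4 dx = 0.00514049.
½[f(4) + f(17)] = ½[0.00390625 + 1.19730e-05] = 0.00195911.
So far: 0.00709960.
k=1: B_{2}/(2)! × [f^{(1)}(17) − f^{(1)}(4)] = 1/12 × (-2.81719e-06 − (-0.00390625)) = 0.000325286.
Partial sum through k=1: 0.00742488.
k=2: B_{4}/(4)! × [f^{(3)}(17) − f^{(3)}(4)] = −1/720 × (-2.92441e-07 − (-0.00732422)) = -1.01721e-05.

S_2 ≈ 0.00741471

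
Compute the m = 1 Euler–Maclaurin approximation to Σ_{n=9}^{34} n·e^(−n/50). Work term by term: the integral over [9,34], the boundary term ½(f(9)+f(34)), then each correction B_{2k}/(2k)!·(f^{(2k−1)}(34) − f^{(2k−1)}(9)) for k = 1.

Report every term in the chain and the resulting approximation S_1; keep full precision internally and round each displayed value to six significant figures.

The integral term ∫_9^34 x·e^(−x/50) dx = 336.256.
Endpoint term: (f(9) + f(34))/2 = (7.51743 + 17.2250)/2 = 12.3712.
Integral + boundary = 348.627.
k=1: B_{2}/(2)! × [f^{(1)}(34) − f^{(1)}(9)] = 1/12 × (0.162117 − 0.684922) = -0.0435670.

S_1 ≈ 348.583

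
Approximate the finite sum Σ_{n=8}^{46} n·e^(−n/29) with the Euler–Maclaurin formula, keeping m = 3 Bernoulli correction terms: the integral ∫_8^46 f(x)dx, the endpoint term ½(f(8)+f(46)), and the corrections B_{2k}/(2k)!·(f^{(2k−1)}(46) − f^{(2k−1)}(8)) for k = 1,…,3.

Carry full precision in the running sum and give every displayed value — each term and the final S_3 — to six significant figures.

S_3 ≈ 376.783

Integral: ∫_8^46 x·e^(−x/29) dx = 369.095.
½[f(8) + f(46)] = ½[6.07134 + 9.41623] = 7.74378.
Running total after boundary: 376.839.
Order-1 term: 1/12 · (-0.119997 − 0.549561) = -0.0557965.
Partial sum through k=1: 376.783.
Order-2 term: −1/720 · (0.000344119 − 0.00245826) = 2.93631e-06.
Partial sum through k=2: 376.783.
Order-3 term: 1/30240 · (9.88017e-07 − 5.06903e-06) = -1.34954e-10.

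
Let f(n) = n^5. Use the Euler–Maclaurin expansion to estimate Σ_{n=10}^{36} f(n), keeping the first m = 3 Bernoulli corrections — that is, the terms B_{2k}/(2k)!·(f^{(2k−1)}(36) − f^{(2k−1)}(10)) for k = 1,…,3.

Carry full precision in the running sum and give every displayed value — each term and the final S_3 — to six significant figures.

S_3 ≈ 3.93609e+08

Integral: ∫_10^36 x^5 dx = 3.62630e+08.
Endpoint term: (f(10) + f(36))/2 = (100000 + 6.04662e+07)/2 = 3.02831e+07.
Integral + boundary = 3.92913e+08.
k=1: B_{2}/(2)! × [f^{(1)}(36) − f^{(1)}(10)] = 1/12 × (8.39808e+06 − 50000.0) = 695673.
After k=1: 3.93609e+08.
k=2: B_{4}/(4)! × [f^{(3)}(36) − f^{(3)}(10)] = −1/720 × (77760.0 − 6000.00) = -99.6667.
After k=2: 3.93609e+08.
k=3: B_{6}/(6)! × [f^{(5)}(36) − f^{(5)}(10)] = 1/30240 × (120.000 − 120.000) = 0.00000.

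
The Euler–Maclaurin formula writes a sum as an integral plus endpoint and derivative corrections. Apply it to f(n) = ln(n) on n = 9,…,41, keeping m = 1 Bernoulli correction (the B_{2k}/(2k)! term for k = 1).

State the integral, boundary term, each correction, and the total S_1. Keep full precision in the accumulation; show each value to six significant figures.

S_1 ≈ 103.430

Integral: ∫_9^41 ln(x) dx = 100.481.
½[f(9) + f(41)] = ½[2.19722 + 3.71357] = 2.95540.
So far: 103.437.
k=1: B_{2}/(2)! × [f^{(1)}(41) − f^{(1)}(9)] = 1/12 × (0.0243902 − 0.111111) = -0.00722674.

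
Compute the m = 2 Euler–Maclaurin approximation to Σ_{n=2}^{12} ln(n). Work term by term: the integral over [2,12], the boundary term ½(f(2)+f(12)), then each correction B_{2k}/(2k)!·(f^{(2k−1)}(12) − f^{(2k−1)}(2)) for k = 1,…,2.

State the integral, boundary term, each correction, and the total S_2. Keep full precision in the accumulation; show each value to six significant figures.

S_2 ≈ 19.9872

The integral term ∫_2^12 ln(x) dx = 18.4326.
Boundary: ½(f(2) + f(12)) = ½(0.693147 + 2.48491) = 1.58903.
Running total after boundary: 20.0216.
Correction k=1: B_{2}/2! · (f^{(1)}(12) − f^{(1)}(2)) = 1/12 · (0.0833333 − 0.500000) = -0.0347222.
Partial sum through k=1: 19.9869.
Correction k=2: B_{4}/4! · (f^{(3)}(12) − f^{(3)}(2)) = −1/720 · (0.00115741 − 0.250000) = 0.000345615.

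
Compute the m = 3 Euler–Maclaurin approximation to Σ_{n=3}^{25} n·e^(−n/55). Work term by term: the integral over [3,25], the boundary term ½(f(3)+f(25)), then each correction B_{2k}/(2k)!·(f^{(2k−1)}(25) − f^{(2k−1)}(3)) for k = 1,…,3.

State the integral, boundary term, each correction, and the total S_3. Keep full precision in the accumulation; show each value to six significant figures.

The integral term ∫_3^25 x·e^(−x/55) dx = 227.820.
Endpoint term: (f(3) + f(25))/2 = (2.84075 + 15.8684)/2 = 9.35458.
Running total after boundary: 237.175.
Order-1 term: 1/12 · (0.346220 − 0.895266) = -0.0457538.
Partial sum through k=1: 237.129.
Order-2 term: −1/720 · (0.000534113 − 0.000922015) = 5.38753e-07.
Partial sum through k=2: 237.129.
Order-3 term: 1/30240 · (3.15297e-07 − 5.11760e-07) = -6.49680e-12.

S_3 ≈ 237.129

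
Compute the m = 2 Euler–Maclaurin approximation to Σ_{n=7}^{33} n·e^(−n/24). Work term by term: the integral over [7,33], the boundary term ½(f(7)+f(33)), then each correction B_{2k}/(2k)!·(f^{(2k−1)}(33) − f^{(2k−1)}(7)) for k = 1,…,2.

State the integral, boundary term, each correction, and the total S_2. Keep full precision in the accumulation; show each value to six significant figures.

S_2 ≈ 216.631

The integral term ∫_7^33 x·e^(−x/24) dx = 209.896.
Endpoint term: (f(7) + f(33))/2 = (5.22912 + 8.34371)/2 = 6.78641.
Running total after boundary: 216.683.
Order-1 term: 1/12 · (-0.0948148 − 0.529137) = -0.0519960.
Partial sum through k=1: 216.631.
Order-2 term: −1/720 · (0.000713306 − 0.00351245) = 3.88770e-06.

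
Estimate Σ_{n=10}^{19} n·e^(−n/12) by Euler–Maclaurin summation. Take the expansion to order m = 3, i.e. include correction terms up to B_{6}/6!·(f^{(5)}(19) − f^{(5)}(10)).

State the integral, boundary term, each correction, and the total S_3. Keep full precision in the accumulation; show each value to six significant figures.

S_3 ≈ 42.4734

∫_10^19 x·e^(−x/12) dx evaluates to 38.3662.
Endpoint term: (f(10) + f(19))/2 = (4.34598 + 3.90050)/2 = 4.12324.
Running total after boundary: 42.4894.
Correction k=1: B_{2}/2! · (f^{(1)}(19) − f^{(1)}(10)) = 1/12 · (-0.119752 − 0.0724330) = -0.0160154.
Partial sum through k=1: 42.4734.
Correction k=2: B_{4}/4! · (f^{(3)}(19) − f^{(3)}(10)) = −1/720 · (0.00201963 − 0.00653909) = 6.27703e-06.
Partial sum through k=2: 42.4734.
Correction k=3: B_{6}/6! · (f^{(5)}(19) − f^{(5)}(10)) = 1/30240 · (3.38255e-05 − 8.73276e-05) = -1.76925e-09.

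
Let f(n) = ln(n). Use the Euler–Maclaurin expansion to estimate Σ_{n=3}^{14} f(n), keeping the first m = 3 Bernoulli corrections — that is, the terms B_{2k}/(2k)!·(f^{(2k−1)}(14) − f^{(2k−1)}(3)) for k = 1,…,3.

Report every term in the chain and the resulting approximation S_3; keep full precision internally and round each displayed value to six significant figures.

S_3 ≈ 24.4981

The integral term ∫_3^14 ln(x) dx = 22.6510.
Endpoint term: (f(3) + f(14))/2 = (1.09861 + 2.63906)/2 = 1.86883.
Integral + boundary = 24.5198.
Order-1 term: 1/12 · (0.0714286 − 0.333333) = -0.0218254.
After k=1: 24.4980.
Order-2 term: −1/720 · (0.000728863 − 0.0740741) = 0.000101868.
After k=2: 24.4981.
Order-3 term: 1/30240 · (4.46243e-05 − 0.0987654) = -3.26458e-06.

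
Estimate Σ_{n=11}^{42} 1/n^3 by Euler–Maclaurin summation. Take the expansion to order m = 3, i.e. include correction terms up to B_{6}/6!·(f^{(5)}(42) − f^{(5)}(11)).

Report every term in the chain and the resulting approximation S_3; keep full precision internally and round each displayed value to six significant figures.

S_3 ≈ 0.00424814

Integral: ∫_11^42 1/x^3 dx = 0.00384878.
½[f(11) + f(42)] = ½[0.000751315 + 1.34975e-05] = 0.000382406.
So far: 0.00423119.
k=1: B_{2}/(2)! × [f^{(1)}(42) − f^{(1)}(11)] = 1/12 × (-9.64104e-07 − (-0.000204904)) = 1.69950e-05.
Partial sum through k=1: 0.00424819.
k=2: B_{4}/(4)! × [f^{(3)}(42) − f^{(3)}(11)] = −1/720 × (-1.09309e-08 − (-3.38684e-05)) = -4.70243e-08.
Partial sum through k=2: 0.00424814.
k=3: B_{6}/(6)! × [f^{(5)}(42) − f^{(5)}(11)] = 1/30240 × (-2.60259e-10 − (-1.17560e-05)) = 3.88748e-10.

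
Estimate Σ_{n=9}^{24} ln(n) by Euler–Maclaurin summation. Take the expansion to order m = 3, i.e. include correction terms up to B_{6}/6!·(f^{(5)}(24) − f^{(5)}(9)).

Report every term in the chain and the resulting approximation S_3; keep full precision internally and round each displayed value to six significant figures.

S_3 ≈ 44.1801

Integral: ∫_9^24 ln(x) dx = 41.4983.
½[f(9) + f(24)] = ½[2.19722 + 3.17805] = 2.68764.
Running total after boundary: 44.1859.
Order-1 term: 1/12 · (0.0416667 − 0.111111) = -0.00578704.
Running total after k=1: 44.1801.
Order-2 term: −1/720 · (0.000144676 − 0.00274348) = 3.60946e-06.
Running total after k=2: 44.1801.
Order-3 term: 1/30240 · (3.01408e-06 − 0.000406442) = -1.33409e-08.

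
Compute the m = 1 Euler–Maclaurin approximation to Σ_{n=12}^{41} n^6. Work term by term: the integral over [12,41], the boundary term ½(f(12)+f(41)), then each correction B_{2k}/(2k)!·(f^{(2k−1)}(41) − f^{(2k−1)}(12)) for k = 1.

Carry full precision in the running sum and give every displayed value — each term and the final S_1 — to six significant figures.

∫_12^41 x^6 dx evaluates to 2.78169e+10.
Endpoint term: (f(12) + f(41))/2 = (2.98598e+06 + 4.75010e+09)/2 = 2.37655e+09.
Running total after boundary: 3.01935e+10.
Correction k=1: B_{2}/2! · (f^{(1)}(41) − f^{(1)}(12)) = 1/12 · (6.95137e+08 − 1.49299e+06) = 5.78037e+07.

S_1 ≈ 3.02513e+10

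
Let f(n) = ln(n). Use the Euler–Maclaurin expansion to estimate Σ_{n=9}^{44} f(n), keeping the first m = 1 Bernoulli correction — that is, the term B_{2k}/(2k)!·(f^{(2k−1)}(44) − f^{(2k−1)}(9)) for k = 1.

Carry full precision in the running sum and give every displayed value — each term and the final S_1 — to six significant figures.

S_1 ≈ 114.713

Integral: ∫_9^44 ln(x) dx = 111.729.
Boundary: ½(f(9) + f(44)) = ½(2.19722 + 3.78419) = 2.99071.
So far: 114.720.
k=1: B_{2}/(2)! × [f^{(1)}(44) − f^{(1)}(9)] = 1/12 × (0.0227273 − 0.111111) = -0.00736532.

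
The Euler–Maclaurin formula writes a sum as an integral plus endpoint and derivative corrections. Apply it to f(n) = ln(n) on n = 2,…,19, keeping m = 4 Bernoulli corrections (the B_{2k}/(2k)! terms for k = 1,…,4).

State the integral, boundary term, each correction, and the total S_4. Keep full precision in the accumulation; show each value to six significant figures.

S_4 ≈ 39.3399

Integral: ∫_2^19 ln(x) dx = 37.5580.
½[f(2) + f(19)] = ½[0.693147 + 2.94444] = 1.81879.
So far: 39.3768.
Order-1 term: 1/12 · (0.0526316 − 0.500000) = -0.0372807.
Running total after k=1: 39.3396.
Order-2 term: −1/720 · (0.000291588 − 0.250000) = 0.000346817.
Running total after k=2: 39.3399.
Order-3 term: 1/30240 · (9.69267e-06 − 0.750000) = -2.48013e-05.
Running total after k=3: 39.3399.
Order-4 term: −1/1209600 · (8.05485e-07 − 5.62500) = 4.65030e-06.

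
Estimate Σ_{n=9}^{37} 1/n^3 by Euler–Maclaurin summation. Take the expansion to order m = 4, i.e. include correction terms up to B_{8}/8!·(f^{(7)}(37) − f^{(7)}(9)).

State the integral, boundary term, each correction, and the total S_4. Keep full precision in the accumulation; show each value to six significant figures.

S_4 ≈ 0.00654117

The integral term ∫_9^37 1/x^3 dx = 0.00580761.
Endpoint term: (f(9) + f(37))/2 = (0.00137174 + 1.97422e-05)/2 = 0.000695742.
Integral + boundary = 0.00650335.
k=1: B_{2}/(2)! × [f^{(1)}(37) − f^{(1)}(9)] = 1/12 × (-1.60072e-06 − (-0.000457247)) = 3.79706e-05.
Running total after k=1: 0.00654132.
k=2: B_{4}/(4)! × [f^{(3)}(37) − f^{(3)}(9)] = −1/720 × (-2.33852e-08 − (-0.000112901)) = -1.56774e-07.
Running total after k=2: 0.00654117.
k=3: B_{6}/(6)! × [f^{(5)}(37) − f^{(5)}(9)] = 1/30240 × (-7.17442e-10 − (-5.85410e-05)) = 1.93586e-09.
Running total after k=3: 0.00654117.
k=4: B_{8}/(8)! × [f^{(7)}(37) − f^{(7)}(9)] = −1/1209600 × (-3.77325e-11 − (-5.20365e-05)) = -4.30195e-11.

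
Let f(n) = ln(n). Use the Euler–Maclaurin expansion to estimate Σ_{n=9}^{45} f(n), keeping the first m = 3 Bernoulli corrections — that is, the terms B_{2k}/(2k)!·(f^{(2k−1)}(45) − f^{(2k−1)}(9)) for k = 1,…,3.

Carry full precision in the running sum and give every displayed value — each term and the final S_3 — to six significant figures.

S_3 ≈ 118.519

The integral term ∫_9^45 ln(x) dx = 115.525.
Boundary: ½(f(9) + f(45)) = ½(2.19722 + 3.80666) = 3.00194.
Running total after boundary: 118.527.
Correction k=1: B_{2}/2! · (f^{(1)}(45) − f^{(1)}(9)) = 1/12 · (0.0222222 − 0.111111) = -0.00740741.
After k=1: 118.519.
Correction k=2: B_{4}/4! · (f^{(3)}(45) − f^{(3)}(9)) = −1/720 · (2.19479e-05 − 0.00274348) = 3.77991e-06.
After k=2: 118.519.
Correction k=3: B_{6}/6! · (f^{(5)}(45) − f^{(5)}(9)) = 1/30240 · (1.30061e-07 − 0.000406442) = -1.34362e-08.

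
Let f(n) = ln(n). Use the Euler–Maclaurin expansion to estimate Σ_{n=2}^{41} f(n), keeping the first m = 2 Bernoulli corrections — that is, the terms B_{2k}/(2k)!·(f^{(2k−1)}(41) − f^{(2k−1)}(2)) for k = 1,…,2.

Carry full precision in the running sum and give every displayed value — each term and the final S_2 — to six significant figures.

S_2 ≈ 114.034

∫_2^41 ln(x) dx evaluates to 111.870.
Endpoint term: (f(2) + f(41))/2 = (0.693147 + 3.71357)/2 = 2.20336.
Running total after boundary: 114.074.
Order-1 term: 1/12 · (0.0243902 − 0.500000) = -0.0396341.
After k=1: 114.034.
Order-2 term: −1/720 · (2.90187e-05 − 0.250000) = 0.000347182.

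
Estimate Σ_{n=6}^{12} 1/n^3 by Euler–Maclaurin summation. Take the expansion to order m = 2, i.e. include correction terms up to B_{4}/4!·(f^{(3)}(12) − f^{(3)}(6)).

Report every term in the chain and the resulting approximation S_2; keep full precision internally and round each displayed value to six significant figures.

S_2 ≈ 0.0131999

Integral: ∫_6^12 1/x^3 dx = 0.0104167.
Boundary: ½(f(6) + f(12)) = ½(0.00462963 + 0.000578704) = 0.00260417.
Integral + boundary = 0.0130208.
k=1: B_{2}/(2)! × [f^{(1)}(12) − f^{(1)}(6)] = 1/12 × (-0.000144676 − (-0.00231481)) = 0.000180845.
After k=1: 0.0132017.
k=2: B_{4}/(4)! × [f^{(3)}(12) − f^{(3)}(6)] = −1/720 × (-2.00939e-05 − (-0.00128601)) = -1.75821e-06.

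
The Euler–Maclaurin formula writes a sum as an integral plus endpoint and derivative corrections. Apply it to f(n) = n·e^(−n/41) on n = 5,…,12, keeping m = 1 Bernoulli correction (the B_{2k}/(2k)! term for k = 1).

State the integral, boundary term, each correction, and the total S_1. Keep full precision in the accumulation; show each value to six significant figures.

The integral term ∫_5^12 x·e^(−x/41) dx = 47.8511.
Boundary: ½(f(5) + f(12)) = ½(4.42596 + 8.95510) = 6.69053.
Integral + boundary = 54.5416.
k=1: B_{2}/(2)! × [f^{(1)}(12) − f^{(1)}(5)] = 1/12 × (0.527842 − 0.777241) = -0.0207833.

S_1 ≈ 54.5208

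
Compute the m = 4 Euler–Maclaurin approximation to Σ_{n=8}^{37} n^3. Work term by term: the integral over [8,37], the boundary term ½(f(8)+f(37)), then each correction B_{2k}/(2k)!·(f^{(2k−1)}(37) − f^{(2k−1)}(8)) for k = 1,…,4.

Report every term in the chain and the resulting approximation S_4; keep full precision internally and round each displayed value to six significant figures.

∫_8^37 x^3 dx evaluates to 467516.
½[f(8) + f(37)] = ½[512.000 + 50653.0] = 25582.5.
Integral + boundary = 493099.
Correction k=1: B_{2}/2! · (f^{(1)}(37) − f^{(1)}(8)) = 1/12 · (4107.00 − 192.000) = 326.250.
After k=1: 493425.
Correction k=2: B_{4}/4! · (f^{(3)}(37) − f^{(3)}(8)) = −1/720 · (6.00000 − 6.00000) = 0.00000.
After k=2: 493425.
Correction k=3: B_{6}/6! · (f^{(5)}(37) − f^{(5)}(8)) = 1/30240 · (0.00000 − 0.00000) = 0.00000.
After k=3: 493425.
Correction k=4: B_{8}/8! · (f^{(7)}(37) − f^{(7)}(8)) = −1/1209600 · (0.00000 − 0.00000) = 0.00000.

S_4 ≈ 493425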